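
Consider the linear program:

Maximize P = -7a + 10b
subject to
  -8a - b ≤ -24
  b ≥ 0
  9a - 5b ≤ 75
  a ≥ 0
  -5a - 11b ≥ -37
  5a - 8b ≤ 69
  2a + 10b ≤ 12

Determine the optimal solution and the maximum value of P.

a = 38/13, b = 8/13, maximum P = -186/13

Extreme points and P = -7a + 10b:
  (3, 0) → P = -21
  (38/13, 8/13) → P = -186/13
  (6, 0) → P = -42

At the optimal vertex, -8a - b = -24 and 2a + 10b = 12.
Solving simultaneously gives a = 38/13, b = 8/13.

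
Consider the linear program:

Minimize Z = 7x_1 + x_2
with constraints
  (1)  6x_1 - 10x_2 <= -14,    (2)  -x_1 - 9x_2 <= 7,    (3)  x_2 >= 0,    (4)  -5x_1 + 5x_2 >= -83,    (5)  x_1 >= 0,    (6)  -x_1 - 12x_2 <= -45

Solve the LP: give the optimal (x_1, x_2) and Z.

x_1 = 0, x_2 = 15/4, minimum Z = 15/4

Feasible corners and Z = 7x_1 + x_2:
  (45, 142/5) → Z = 1717/5
  (141/41, 142/41) → Z = 1129/41
  (0, 15/4) → Z = 15/4
The feasible region is unbounded (it extends along (0, 1), (1, 1)), but Z strictly increases along every unbounded feasible direction, so there is no improving ray and the minimum is attained at a vertex.

At the optimal vertex, x_1 = 0 and -x_1 - 12x_2 = -45.
Solving simultaneously gives x_1 = 0, x_2 = 15/4.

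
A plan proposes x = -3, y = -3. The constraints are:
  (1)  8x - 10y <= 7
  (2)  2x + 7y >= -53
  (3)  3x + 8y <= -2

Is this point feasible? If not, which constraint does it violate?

feasible

(1): 6 ≤ 7 ✓
(2): -27 ≥ -53 ✓
(3): -33 ≤ -2 ✓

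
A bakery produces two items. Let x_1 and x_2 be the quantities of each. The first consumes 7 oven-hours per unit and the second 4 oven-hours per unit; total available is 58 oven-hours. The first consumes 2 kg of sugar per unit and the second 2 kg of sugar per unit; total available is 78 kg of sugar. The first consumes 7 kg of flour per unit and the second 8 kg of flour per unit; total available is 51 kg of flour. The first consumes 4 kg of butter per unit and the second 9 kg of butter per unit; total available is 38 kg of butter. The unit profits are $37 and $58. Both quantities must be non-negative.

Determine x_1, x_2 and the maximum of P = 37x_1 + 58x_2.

x_1 = 5, x_2 = 2, maximum P = 301

Corner points and P = 37x_1 + 58x_2:
  (0, 0) → P = 0
  (0, 38/9) → P = 2204/9
  (51/7, 0) → P = 1887/7
  (5, 2) → P = 301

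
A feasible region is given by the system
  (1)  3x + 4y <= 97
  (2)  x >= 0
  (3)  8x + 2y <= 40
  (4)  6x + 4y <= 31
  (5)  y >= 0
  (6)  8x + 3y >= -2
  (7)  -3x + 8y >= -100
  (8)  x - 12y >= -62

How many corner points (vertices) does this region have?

5

The feasible vertices (each the meet of two boundaries and inside every other half-plane) are:
  (0, 0)
  (0, 31/6)
  (49/10, 2/5)
  (5, 0)
  (31/19, 403/76)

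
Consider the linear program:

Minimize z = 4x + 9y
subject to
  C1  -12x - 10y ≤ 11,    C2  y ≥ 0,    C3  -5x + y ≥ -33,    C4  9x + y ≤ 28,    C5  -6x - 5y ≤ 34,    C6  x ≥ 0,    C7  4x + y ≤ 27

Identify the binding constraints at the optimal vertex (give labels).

C2 and C6

Vertices and z = 4x + 9y:
  (28/9, 0) → z = 112/9
  (0, 0) → z = 0
  (1/5, 131/5) → z = 1183/5
  (0, 27) → z = 243

The minimum is at (0, 0). Substituting into each constraint, equality holds for C2 and C6; the remaining constraints have slack.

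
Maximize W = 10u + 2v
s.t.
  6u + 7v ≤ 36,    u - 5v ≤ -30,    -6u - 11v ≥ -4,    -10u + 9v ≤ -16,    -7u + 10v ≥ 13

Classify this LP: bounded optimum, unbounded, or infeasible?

The boundaries u - 5v = -30 and -6u - 11v = -4 meet at (-310/41, 184/41), but that point violates -10u + 9v ≤ -16. Every candidate vertex is excluded by some other constraint, so the feasible region is empty.

infeasible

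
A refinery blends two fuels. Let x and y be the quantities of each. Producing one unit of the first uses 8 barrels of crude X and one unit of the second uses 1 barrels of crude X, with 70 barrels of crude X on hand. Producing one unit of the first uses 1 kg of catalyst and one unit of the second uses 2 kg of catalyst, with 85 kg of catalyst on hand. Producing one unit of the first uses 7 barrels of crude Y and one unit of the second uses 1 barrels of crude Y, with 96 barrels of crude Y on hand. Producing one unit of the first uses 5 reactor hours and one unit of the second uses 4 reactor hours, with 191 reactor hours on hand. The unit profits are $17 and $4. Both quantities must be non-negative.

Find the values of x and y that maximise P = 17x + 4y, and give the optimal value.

Corner points and P = 17x + 4y:
  (0, 0) → P = 0
  (0, 85/2) → P = 170
  (35/4, 0) → P = 595/4
  (11/3, 122/3) → P = 225

x = 11/3, y = 122/3, maximum P = 225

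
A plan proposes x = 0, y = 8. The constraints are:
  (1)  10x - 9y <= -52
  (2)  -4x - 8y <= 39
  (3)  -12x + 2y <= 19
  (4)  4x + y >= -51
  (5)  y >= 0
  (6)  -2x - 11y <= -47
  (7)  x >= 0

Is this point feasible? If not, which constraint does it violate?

feasible

(1): -72 ≤ -52 ✓
(2): -64 ≤ 39 ✓
(3): 16 ≤ 19 ✓
(4): 8 ≥ -51 ✓
(5): 8 ≥ 0 ✓
(6): -88 ≤ -47 ✓
(7): 0 ≥ 0 ✓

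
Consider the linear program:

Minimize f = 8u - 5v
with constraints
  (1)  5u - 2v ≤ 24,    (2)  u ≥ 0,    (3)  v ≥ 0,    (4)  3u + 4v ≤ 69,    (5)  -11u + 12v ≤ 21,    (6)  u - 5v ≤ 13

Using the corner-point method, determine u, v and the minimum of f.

u = 0, v = 7/4, minimum f = -35/4

Feasible corners and f = 8u - 5v:
  (24/5, 0) → f = 192/5
  (165/19, 369/38) → f = 795/38
  (0, 0) → f = 0
  (0, 7/4) → f = -35/4

The optimum lies where u = 0 and -11u + 12v = 21.
Solving simultaneously gives u = 0, v = 7/4.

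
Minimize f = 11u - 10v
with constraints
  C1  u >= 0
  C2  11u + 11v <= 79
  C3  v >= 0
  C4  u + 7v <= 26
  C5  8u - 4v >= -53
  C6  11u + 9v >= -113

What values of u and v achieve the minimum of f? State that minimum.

Vertices and f = 11u - 10v:
  (0, 0) → f = 0
  (0, 26/7) → f = -260/7
  (79/11, 0) → f = 79
  (89/22, 69/22) → f = 289/22

The binding constraints are u = 0 and u + 7v = 26.
Solving simultaneously gives u = 0, v = 26/7.

u = 0, v = 26/7, minimum f = -260/7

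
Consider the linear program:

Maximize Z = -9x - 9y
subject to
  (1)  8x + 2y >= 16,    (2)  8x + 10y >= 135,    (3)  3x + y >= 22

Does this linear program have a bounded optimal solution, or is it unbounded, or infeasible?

bounded optimum

Extreme points and Z = -9x - 9y:
  (-14, 64) → Z = -450
  (85/22, 229/22) → Z = -1413/11
The feasible region has finitely many vertices and no improving ray; the maximum is -1413/11 at (85/22, 229/22).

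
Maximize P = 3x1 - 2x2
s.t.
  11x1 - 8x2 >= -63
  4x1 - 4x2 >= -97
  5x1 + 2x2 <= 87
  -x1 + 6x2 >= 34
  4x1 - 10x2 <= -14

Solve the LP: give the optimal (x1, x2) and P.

Vertices and P = 3x1 - 2x2:
  (285/31, 636/31) → P = -417/31
  (-53/29, 311/58) → P = -470/29
  (227/16, 257/32) → P = 53/2

x1 = 227/16, x2 = 257/32, maximum P = 53/2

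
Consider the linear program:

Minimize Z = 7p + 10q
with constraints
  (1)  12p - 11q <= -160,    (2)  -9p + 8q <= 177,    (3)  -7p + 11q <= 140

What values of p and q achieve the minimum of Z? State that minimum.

Extreme points and Z = 7p + 10q:
  (-667/3, -228) → Z = -11509/3
  (-4, 112/11) → Z = 812/11
  (-827/43, 21/43) → Z = -5579/43

p = -667/3, q = -228, minimum Z = -11509/3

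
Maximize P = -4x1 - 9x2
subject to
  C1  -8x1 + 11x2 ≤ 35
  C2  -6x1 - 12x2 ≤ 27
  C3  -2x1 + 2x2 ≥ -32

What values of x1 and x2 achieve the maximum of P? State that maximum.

x1 = 55/6, x2 = -41/6, maximum P = 149/6

Feasible corners and P = -4x1 - 9x2:
  (-239/54, -1/27) → P = 487/27
  (211/3, 163/3) → P = -2311/3
  (55/6, -41/6) → P = 149/6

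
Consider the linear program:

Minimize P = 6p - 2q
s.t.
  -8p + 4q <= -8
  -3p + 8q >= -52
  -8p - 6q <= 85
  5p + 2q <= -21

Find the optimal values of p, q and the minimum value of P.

Extreme points and P = 6p - 2q:
  (-36/13, -98/13) → P = -20/13
  (-17/9, -52/9) → P = 2/9
  (-32/23, -323/46) → P = 131/23

At the optimal vertex, -8p + 4q = -8 and -3p + 8q = -52.
Solving simultaneously gives p = -36/13, q = -98/13.

p = -36/13, q = -98/13, minimum P = -20/13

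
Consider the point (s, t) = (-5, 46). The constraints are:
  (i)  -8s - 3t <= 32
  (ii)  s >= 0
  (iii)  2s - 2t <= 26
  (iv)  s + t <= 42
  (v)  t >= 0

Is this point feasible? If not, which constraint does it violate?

not feasible — violates (ii)

Constraint (ii): s = -5, which is not ≥ 0. All other constraints are satisfied.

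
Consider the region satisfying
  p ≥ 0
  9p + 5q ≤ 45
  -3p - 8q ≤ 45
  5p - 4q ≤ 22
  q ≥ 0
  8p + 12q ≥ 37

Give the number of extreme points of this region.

4

Pairwise boundary intersections that survive every other constraint:
  (0, 9)
  (0, 37/12)
  (290/61, 27/61)
  (103/23, 9/92)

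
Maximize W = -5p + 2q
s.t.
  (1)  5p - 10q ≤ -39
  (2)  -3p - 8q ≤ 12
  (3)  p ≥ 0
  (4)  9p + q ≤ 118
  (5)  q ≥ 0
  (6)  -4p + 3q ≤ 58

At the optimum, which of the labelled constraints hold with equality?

Extreme points and W = -5p + 2q:
  (0, 39/10) → W = 39/5
  (1141/95, 941/95) → W = -3823/95
  (0, 58/3) → W = 116/3
  (296/31, 994/31) → W = 508/31

The maximum is at (0, 58/3). Substituting into each constraint, equality holds for (3) and (6); the remaining constraints have slack.

(3) and (6)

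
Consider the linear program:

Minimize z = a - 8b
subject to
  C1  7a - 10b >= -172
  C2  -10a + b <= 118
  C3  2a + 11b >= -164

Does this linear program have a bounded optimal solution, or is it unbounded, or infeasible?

From the feasible point (-336/31, 298/31), moving in the direction (10, 7) keeps every constraint satisfied while z decreases without bound.

unbounded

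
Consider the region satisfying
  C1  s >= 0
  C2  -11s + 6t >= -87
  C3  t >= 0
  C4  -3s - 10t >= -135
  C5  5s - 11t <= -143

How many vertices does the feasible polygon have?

Intersecting each pair of boundary lines and keeping only the points that satisfy every inequality leaves:
  (0, 27/2)
  (0, 13)
  (55/83, 1104/83)

3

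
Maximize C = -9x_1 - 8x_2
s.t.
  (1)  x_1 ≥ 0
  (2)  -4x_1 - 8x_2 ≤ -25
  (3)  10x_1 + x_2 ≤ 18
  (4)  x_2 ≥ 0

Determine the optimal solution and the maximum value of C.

x_1 = 0, x_2 = 25/8, maximum C = -25

Extreme points and C = -9x_1 - 8x_2:
  (0, 25/8) → C = -25
  (0, 18) → C = -144
  (119/76, 89/38) → C = -2495/76

The optimum lies where x_1 = 0 and -4x_1 - 8x_2 = -25.
Solving simultaneously gives x_1 = 0, x_2 = 25/8.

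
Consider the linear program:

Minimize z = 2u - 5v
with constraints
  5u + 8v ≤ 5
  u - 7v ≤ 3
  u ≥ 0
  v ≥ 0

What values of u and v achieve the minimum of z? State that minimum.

u = 0, v = 5/8, minimum z = -25/8

Corner points and z = 2u - 5v:
  (0, 5/8) → z = -25/8
  (1, 0) → z = 2
  (0, 0) → z = 0

At the optimal vertex, 5u + 8v = 5 and u = 0.
Solving simultaneously gives u = 0, v = 5/8.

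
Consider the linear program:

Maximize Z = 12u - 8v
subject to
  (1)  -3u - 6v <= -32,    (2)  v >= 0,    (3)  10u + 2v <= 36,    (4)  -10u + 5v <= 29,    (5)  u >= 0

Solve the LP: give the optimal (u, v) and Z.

u = 76/27, v = 106/27, maximum Z = 64/27

Extreme points and Z = 12u - 8v:
  (76/27, 106/27) → Z = 64/27
  (0, 16/3) → Z = -128/3
  (61/35, 65/7) → Z = -1868/35
  (0, 29/5) → Z = -232/5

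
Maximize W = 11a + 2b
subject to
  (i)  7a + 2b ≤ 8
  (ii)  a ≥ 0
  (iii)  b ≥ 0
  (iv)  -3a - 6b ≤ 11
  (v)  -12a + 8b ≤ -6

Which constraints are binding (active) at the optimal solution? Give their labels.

(i) and (iii)

Extreme points and W = 11a + 2b:
  (8/7, 0) → W = 88/7
  (19/20, 27/40) → W = 59/5
  (1/2, 0) → W = 11/2

The maximum is at (8/7, 0). Substituting into each constraint, equality holds for (i) and (iii); the remaining constraints have slack.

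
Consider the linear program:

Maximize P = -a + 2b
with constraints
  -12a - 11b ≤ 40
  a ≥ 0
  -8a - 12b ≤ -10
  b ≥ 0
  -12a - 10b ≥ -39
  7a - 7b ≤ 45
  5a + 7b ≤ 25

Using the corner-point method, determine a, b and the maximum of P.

a = 0, b = 25/7, maximum P = 50/7

Vertices and P = -a + 2b:
  (0, 5/6) → P = 5/3
  (0, 25/7) → P = 50/7
  (5/4, 0) → P = -5/4
  (13/4, 0) → P = -13/4
  (23/34, 105/34) → P = 11/2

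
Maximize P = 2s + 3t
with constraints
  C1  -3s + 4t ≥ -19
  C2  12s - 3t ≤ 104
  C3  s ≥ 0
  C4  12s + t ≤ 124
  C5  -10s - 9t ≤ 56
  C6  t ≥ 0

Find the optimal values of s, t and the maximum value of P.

Extreme points and P = 2s + 3t:
  (359/39, 28/13) → P = 970/39
  (19/3, 0) → P = 38/3
  (119/12, 5) → P = 209/6
  (0, 124) → P = 372
  (0, 0) → P = 0

The optimum lies where s = 0 and 12s + t = 124.
Solving simultaneously gives s = 0, t = 124.

s = 0, t = 124, maximum P = 372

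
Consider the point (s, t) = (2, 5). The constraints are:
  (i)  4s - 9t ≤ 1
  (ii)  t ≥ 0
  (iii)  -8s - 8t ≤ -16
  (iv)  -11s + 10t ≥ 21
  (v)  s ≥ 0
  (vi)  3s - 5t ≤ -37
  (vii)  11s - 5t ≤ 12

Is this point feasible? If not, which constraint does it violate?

Constraint (vi): 3s - 5t = -19, which is not ≤ -37. All other constraints are satisfied.

not feasible — violates (vi)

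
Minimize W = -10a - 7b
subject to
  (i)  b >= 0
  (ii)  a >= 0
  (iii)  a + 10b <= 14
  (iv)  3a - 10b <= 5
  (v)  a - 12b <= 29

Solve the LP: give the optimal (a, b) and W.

The binding constraints are a + 10b = 14 and 3a - 10b = 5.
Solving simultaneously gives a = 19/4, b = 37/40.

a = 19/4, b = 37/40, minimum W = -2159/40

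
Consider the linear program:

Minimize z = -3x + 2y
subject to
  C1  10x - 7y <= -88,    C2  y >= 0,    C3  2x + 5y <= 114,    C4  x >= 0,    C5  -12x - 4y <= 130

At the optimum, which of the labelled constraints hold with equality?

C1 and C3

Feasible corners and z = -3x + 2y:
  (179/32, 329/16) → z = 779/32
  (0, 88/7) → z = 176/7
  (0, 114/5) → z = 228/5

The minimum is at (179/32, 329/16). Substituting into each constraint, equality holds for C1 and C3; the remaining constraints have slack.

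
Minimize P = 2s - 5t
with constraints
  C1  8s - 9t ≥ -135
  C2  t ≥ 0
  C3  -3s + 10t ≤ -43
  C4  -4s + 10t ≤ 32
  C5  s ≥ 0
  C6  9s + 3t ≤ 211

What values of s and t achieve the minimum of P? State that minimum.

s = 43/3, t = 0, minimum P = 86/3

Corner points and P = 2s - 5t:
  (43/3, 0) → P = 86/3
  (211/9, 0) → P = 422/9
  (2239/99, 82/33) → P = 3248/99

The binding constraints are t = 0 and -3s + 10t = -43.
Solving simultaneously gives s = 43/3, t = 0.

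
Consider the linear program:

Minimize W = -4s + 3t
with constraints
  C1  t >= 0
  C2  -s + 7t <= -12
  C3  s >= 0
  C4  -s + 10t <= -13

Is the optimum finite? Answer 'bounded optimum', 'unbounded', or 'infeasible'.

unbounded

From the feasible point (13, 0), moving in the direction (10, 1) keeps every constraint satisfied while W decreases without bound.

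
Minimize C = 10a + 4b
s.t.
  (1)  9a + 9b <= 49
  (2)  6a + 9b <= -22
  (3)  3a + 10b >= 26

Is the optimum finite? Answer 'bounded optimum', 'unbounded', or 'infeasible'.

From the feasible point (-454/33, 74/11), moving in the direction (-10, 3) keeps every constraint satisfied while C decreases without bound.

unbounded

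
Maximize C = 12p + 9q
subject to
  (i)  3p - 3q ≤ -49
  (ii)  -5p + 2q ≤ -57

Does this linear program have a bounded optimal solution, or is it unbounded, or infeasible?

unbounded

From the feasible point (269/9, 416/9), moving in the direction (3, 3) keeps every constraint satisfied while C increases without bound.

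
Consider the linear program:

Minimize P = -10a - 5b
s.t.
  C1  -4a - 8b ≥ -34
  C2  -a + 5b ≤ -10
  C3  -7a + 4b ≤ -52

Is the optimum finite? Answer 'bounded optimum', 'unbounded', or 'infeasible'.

From the feasible point (125/14, -3/14), moving in the direction (8, -4) keeps every constraint satisfied while P decreases without bound.

unbounded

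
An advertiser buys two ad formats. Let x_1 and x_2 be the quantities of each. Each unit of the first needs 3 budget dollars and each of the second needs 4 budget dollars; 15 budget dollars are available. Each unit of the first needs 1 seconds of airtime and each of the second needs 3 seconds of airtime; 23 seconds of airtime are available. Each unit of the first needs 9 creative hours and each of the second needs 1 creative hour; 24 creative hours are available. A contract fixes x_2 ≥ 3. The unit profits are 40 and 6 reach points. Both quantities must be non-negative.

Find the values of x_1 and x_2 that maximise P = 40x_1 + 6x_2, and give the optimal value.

Feasible corners and P = 40x_1 + 6x_2:
  (0, 15/4) → P = 45/2
  (0, 3) → P = 18
  (1, 3) → P = 58

At the optimal vertex, 3x_1 + 4x_2 = 15 and x_2 = 3.
Solving simultaneously gives x_1 = 1, x_2 = 3.

x_1 = 1, x_2 = 3, maximum P = 58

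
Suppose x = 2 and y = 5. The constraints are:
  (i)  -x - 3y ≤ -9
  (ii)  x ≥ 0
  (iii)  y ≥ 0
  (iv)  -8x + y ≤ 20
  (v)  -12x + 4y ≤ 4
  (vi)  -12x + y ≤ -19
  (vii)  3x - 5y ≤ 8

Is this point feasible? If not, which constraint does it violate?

(i): -17 ≤ -9 ✓
(ii): 2 ≥ 0 ✓
(iii): 5 ≥ 0 ✓
(iv): -11 ≤ 20 ✓
(v): -4 ≤ 4 ✓
(vi): -19 ≤ -19 ✓
(vii): -19 ≤ 8 ✓

feasible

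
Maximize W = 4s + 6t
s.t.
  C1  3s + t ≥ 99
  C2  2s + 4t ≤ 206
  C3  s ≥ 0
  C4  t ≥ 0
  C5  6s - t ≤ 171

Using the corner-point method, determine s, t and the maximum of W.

s = 445/13, t = 447/13, maximum W = 4462/13

Extreme points and W = 4s + 6t:
  (19, 42) → W = 328
  (30, 9) → W = 174
  (445/13, 447/13) → W = 4462/13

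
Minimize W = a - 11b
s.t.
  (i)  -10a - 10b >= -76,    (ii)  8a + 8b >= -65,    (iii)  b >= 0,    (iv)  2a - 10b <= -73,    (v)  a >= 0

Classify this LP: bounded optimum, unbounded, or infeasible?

Extreme points and W = a - 11b:
  (1/4, 147/20) → W = -403/5
  (0, 38/5) → W = -418/5
  (0, 73/10) → W = -803/10
The feasible region has finitely many vertices and no improving ray; the minimum is -418/5 at (0, 38/5).

bounded optimum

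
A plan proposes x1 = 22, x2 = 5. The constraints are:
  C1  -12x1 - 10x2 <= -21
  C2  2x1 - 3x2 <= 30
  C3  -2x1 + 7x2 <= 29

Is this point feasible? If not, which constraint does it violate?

feasible

C1: -314 ≤ -21 ✓
C2: 29 ≤ 30 ✓
C3: -9 ≤ 29 ✓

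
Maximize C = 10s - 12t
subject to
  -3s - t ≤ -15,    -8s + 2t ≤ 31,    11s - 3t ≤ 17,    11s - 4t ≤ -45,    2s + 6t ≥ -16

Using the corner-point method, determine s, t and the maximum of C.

Feasible corners and C = 10s - 12t:
  (-1/14, 213/14) → C = -1283/7
  (15/23, 300/23) → C = -150
  (203/11, 62) → C = -6154/11
The feasible region is unbounded (it extends along (3, 11), (1, 4)), but C strictly decreases along every unbounded feasible direction, so there is no improving ray and the maximum is attained at a vertex.

s = 15/23, t = 300/23, maximum C = -150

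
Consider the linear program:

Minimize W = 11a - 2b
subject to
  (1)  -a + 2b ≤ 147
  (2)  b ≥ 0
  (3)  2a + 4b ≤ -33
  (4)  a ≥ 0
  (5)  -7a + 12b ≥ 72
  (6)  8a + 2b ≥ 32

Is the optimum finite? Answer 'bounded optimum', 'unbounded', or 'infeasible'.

The boundaries -a + 2b = 147 and a = 0 meet at (0, 147/2), but that point violates 2a + 4b ≤ -33. Every candidate vertex is excluded by some other constraint, so the feasible region is empty.

infeasible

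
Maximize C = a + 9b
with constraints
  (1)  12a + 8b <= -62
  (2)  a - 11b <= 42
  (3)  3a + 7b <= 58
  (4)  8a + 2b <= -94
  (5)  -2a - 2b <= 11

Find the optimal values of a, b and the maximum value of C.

Vertices and C = a + 9b:
  (-387/25, 373/25) → C = 594/5
  (-193/8, 149/8) → C = 287/2
  (-83/6, 25/3) → C = 367/6

a = -193/8, b = 149/8, maximum C = 287/2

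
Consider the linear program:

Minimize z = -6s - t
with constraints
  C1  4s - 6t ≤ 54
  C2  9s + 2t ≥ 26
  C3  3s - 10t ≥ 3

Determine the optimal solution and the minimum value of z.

Extreme points and z = -6s - t:
  (132/31, -191/31) → z = -601/31
  (261/11, 75/11) → z = -1641/11
  (133/48, 17/32) → z = -549/32

At the optimal vertex, 4s - 6t = 54 and 3s - 10t = 3.
Solving simultaneously gives s = 261/11, t = 75/11.

s = 261/11, t = 75/11, minimum z = -1641/11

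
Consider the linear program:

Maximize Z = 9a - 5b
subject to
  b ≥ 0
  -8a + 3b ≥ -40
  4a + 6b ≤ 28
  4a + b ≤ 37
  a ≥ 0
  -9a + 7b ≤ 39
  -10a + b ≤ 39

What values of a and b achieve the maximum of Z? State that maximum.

Extreme points and Z = 9a - 5b:
  (5, 0) → Z = 45
  (0, 0) → Z = 0
  (27/5, 16/15) → Z = 649/15
  (0, 14/3) → Z = -70/3

a = 5, b = 0, maximum Z = 45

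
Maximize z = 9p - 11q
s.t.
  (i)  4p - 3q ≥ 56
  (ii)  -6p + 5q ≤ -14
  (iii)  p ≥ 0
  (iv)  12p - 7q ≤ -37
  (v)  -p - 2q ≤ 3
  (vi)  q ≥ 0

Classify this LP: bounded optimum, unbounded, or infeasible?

infeasible

The boundaries 4p - 3q = 56 and -6p + 5q = -14 meet at (119, 140), but that point violates 12p - 7q ≤ -37. Every candidate vertex is excluded by some other constraint, so the feasible region is empty.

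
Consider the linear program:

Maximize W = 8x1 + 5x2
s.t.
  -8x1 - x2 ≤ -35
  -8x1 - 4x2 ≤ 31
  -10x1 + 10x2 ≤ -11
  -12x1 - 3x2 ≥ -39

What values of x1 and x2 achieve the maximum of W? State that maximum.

Extreme points and W = 8x1 + 5x2:
  (57/8, -22) → W = -53
  (11/2, -9) → W = -1
  (83/8, -57/2) → W = -119/2

At the optimal vertex, -8x1 - x2 = -35 and -12x1 - 3x2 = -39.
Solving simultaneously gives x1 = 11/2, x2 = -9.

x1 = 11/2, x2 = -9, maximum W = -1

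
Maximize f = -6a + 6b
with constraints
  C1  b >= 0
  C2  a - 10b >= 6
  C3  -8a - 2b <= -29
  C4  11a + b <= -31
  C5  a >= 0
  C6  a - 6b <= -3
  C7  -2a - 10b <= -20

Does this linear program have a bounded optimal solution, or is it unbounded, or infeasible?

The boundaries a - 6b = -3 and -2a - 10b = -20 meet at (45/11, 13/11), but that point violates a - 10b ≥ 6. Every candidate vertex is excluded by some other constraint, so the feasible region is empty.

infeasible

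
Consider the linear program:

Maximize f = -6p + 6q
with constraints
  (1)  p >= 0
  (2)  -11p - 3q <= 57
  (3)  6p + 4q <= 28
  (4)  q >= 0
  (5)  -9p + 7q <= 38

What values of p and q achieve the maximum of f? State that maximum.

p = 22/39, q = 80/13, maximum f = 436/13

Corner points and f = -6p + 6q:
  (0, 0) → f = 0
  (0, 38/7) → f = 228/7
  (14/3, 0) → f = -28
  (22/39, 80/13) → f = 436/13

The binding constraints are 6p + 4q = 28 and -9p + 7q = 38.
Solving simultaneously gives p = 22/39, q = 80/13.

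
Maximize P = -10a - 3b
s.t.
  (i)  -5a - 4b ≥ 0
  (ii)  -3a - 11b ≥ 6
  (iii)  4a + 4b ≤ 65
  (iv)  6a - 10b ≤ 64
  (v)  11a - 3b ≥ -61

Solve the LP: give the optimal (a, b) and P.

a = -401/46, b = -535/46, maximum P = 5615/46

At the optimal vertex, 6a - 10b = 64 and 11a - 3b = -61.
Solving simultaneously gives a = -401/46, b = -535/46.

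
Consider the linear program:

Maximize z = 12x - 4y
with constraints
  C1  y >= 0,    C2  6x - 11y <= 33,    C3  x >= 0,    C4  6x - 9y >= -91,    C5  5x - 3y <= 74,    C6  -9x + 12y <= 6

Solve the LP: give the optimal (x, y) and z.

The optimum lies where 5x - 3y = 74 and -9x + 12y = 6.
Solving simultaneously gives x = 302/11, y = 232/11.

x = 302/11, y = 232/11, maximum z = 2696/11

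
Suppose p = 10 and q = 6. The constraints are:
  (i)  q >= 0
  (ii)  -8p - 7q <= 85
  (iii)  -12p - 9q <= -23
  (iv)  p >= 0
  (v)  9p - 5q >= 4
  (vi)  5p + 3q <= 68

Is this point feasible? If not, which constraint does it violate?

feasible

(i): 6 ≥ 0 ✓
(ii): -122 ≤ 85 ✓
(iii): -174 ≤ -23 ✓
(iv): 10 ≥ 0 ✓
(v): 60 ≥ 4 ✓
(vi): 68 ≤ 68 ✓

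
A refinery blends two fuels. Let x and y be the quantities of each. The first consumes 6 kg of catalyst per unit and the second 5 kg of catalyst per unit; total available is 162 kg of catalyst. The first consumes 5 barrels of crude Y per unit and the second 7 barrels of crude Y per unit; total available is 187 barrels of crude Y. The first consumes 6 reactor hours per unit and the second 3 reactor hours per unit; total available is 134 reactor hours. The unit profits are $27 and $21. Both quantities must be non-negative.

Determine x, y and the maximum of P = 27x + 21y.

x = 46/3, y = 14, maximum P = 708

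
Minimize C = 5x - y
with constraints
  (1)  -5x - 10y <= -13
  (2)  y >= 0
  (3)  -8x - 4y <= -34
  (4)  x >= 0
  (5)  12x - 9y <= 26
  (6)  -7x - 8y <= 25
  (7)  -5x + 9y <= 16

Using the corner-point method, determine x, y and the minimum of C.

x = 121/46, y = 149/46, minimum C = 228/23

Feasible corners and C = 5x - y:
  (41/12, 5/3) → C = 185/12
  (121/46, 149/46) → C = 228/23
  (6, 46/9) → C = 224/9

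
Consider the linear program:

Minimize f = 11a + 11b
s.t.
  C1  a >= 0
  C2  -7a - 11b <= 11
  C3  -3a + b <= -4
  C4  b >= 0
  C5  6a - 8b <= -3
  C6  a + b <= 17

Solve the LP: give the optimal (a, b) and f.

Extreme points and f = 11a + 11b:
  (35/18, 11/6) → f = 374/9
  (21/4, 47/4) → f = 187
  (19/2, 15/2) → f = 187

a = 35/18, b = 11/6, minimum f = 374/9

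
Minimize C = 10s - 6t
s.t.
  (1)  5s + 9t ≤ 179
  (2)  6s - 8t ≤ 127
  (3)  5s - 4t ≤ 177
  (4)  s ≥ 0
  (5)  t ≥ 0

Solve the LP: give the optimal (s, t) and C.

s = 0, t = 179/9, minimum C = -358/3

Extreme points and C = 10s - 6t:
  (2575/94, 439/94) → C = 11558/47
  (0, 179/9) → C = -358/3
  (127/6, 0) → C = 635/3
  (0, 0) → C = 0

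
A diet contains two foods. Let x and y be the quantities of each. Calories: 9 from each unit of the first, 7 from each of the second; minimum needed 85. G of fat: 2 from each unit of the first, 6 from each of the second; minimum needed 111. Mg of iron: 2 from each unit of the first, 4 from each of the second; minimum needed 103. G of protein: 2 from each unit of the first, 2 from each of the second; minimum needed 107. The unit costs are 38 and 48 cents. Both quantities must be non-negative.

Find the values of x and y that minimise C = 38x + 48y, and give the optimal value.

x = 105/2, y = 1, minimum C = 2043

Corner points and C = 38x + 48y:
  (0, 107/2) → C = 2568
  (111/2, 0) → C = 2109
  (105/2, 1) → C = 2043
The feasible region is unbounded (it extends along (0, 1), (1, 0)), but C strictly increases along every unbounded feasible direction, so there is no improving ray and the minimum is attained at a vertex.

At the optimal vertex, 2x + 6y = 111 and 2x + 2y = 107.
Solving simultaneously gives x = 105/2, y = 1.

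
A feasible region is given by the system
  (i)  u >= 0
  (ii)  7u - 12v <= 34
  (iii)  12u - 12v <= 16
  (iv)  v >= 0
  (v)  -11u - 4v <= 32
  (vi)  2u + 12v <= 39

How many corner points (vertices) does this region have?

The feasible vertices (each the meet of two boundaries and inside every other half-plane) are:
  (0, 0)
  (0, 13/4)
  (4/3, 0)
  (55/14, 109/42)

4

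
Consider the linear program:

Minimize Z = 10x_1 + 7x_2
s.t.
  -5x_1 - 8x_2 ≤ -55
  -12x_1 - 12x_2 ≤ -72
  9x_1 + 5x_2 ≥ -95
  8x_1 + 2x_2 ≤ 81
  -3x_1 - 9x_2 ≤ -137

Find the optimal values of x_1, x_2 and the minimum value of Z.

Corner points and Z = 10x_1 + 7x_2:
  (-125/4, 149/4) → Z = -207/4
  (-83/6, 119/6) → Z = 1/2
  (455/66, 853/66) → Z = 3507/22
The feasible region is unbounded (it extends along (-1, 4), (-5, 9)), but Z strictly increases along every unbounded feasible direction, so there is no improving ray and the minimum is attained at a vertex.

The binding constraints are -12x_1 - 12x_2 = -72 and 9x_1 + 5x_2 = -95.
Solving simultaneously gives x_1 = -125/4, x_2 = 149/4.

x_1 = -125/4, x_2 = 149/4, minimum Z = -207/4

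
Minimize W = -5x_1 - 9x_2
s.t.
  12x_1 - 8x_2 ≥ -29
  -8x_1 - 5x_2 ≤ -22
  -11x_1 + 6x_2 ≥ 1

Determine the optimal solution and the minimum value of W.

Corner points and W = -5x_1 - 9x_2:
  (1/4, 4) → W = -149/4
  (83/8, 307/16) → W = -3593/16
  (127/103, 250/103) → W = -2885/103

x_1 = 83/8, x_2 = 307/16, minimum W = -3593/16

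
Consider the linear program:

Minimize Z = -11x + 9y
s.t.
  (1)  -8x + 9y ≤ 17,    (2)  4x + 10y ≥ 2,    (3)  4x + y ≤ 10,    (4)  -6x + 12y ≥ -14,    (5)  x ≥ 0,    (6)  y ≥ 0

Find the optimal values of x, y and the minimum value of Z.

x = 67/27, y = 2/27, minimum Z = -719/27

Vertices and Z = -11x + 9y:
  (73/44, 37/11) → Z = 529/44
  (0, 17/9) → Z = 17
  (0, 1/5) → Z = 9/5
  (1/2, 0) → Z = -11/2
  (67/27, 2/27) → Z = -719/27
  (7/3, 0) → Z = -77/3

The binding constraints are 4x + y = 10 and -6x + 12y = -14.
Solving simultaneously gives x = 67/27, y = 2/27.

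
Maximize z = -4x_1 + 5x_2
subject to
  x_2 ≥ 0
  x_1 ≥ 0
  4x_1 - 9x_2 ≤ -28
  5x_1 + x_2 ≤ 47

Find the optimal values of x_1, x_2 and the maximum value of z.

x_1 = 0, x_2 = 47, maximum z = 235

Extreme points and z = -4x_1 + 5x_2:
  (0, 28/9) → z = 140/9
  (0, 47) → z = 235
  (395/49, 328/49) → z = 60/49

The optimum lies where x_1 = 0 and 5x_1 + x_2 = 47.
Solving simultaneously gives x_1 = 0, x_2 = 47.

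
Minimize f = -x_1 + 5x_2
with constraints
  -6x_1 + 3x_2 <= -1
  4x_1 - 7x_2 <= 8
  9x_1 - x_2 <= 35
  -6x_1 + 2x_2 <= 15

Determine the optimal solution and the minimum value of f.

x_1 = -17/30, x_2 = -22/15, minimum f = -203/30

Corner points and f = -x_1 + 5x_2:
  (-17/30, -22/15) → f = -203/30
  (104/21, 67/7) → f = 901/21
  (237/59, 68/59) → f = 103/59

The optimum lies where -6x_1 + 3x_2 = -1 and 4x_1 - 7x_2 = 8.
Solving simultaneously gives x_1 = -17/30, x_2 = -22/15.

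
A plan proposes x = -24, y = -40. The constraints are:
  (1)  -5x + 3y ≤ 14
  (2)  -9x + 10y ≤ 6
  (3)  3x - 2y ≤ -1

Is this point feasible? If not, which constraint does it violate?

not feasible — violates (3)

Constraint (3): 3x - 2y = 8, which is not ≤ -1. All other constraints are satisfied.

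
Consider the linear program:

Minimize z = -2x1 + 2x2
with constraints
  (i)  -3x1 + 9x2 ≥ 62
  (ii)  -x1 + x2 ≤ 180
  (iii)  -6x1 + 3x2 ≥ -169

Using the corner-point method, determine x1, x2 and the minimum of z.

Vertices and z = -2x1 + 2x2:
  (-779/3, -239/3) → z = 360
  (569/15, 293/15) → z = -184/5
  (709/3, 1249/3) → z = 360

The binding constraints are -3x1 + 9x2 = 62 and -6x1 + 3x2 = -169.
Solving simultaneously gives x1 = 569/15, x2 = 293/15.

x1 = 569/15, x2 = 293/15, minimum z = -184/5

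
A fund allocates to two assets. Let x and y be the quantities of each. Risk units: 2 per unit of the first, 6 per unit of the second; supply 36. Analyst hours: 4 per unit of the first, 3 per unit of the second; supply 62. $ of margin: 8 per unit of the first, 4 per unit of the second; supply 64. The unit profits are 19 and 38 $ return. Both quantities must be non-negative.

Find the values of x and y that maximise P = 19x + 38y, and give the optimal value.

Vertices and P = 19x + 38y:
  (0, 0) → P = 0
  (0, 6) → P = 228
  (8, 0) → P = 152
  (6, 4) → P = 266

x = 6, y = 4, maximum P = 266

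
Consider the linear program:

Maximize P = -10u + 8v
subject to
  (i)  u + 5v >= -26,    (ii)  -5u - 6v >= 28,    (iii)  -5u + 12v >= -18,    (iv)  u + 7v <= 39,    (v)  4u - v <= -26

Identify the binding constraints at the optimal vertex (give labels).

Corner points and P = -10u + 8v:
  (-377/2, 65/2) → P = 2145
  (-52/7, -26/7) → P = 312/7
  (-430/29, 223/29) → P = 6084/29
  (-184/29, 18/29) → P = 1984/29

The maximum is at (-377/2, 65/2). Substituting into each constraint, equality holds for (i) and (iv); the remaining constraints have slack.

(i) and (iv)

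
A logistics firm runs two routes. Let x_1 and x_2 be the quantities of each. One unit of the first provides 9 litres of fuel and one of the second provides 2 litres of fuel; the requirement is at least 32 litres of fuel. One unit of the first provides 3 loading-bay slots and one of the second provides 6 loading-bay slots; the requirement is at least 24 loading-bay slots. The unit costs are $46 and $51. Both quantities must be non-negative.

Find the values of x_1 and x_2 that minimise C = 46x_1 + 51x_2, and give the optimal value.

The feasible region is unbounded (it extends along (0, 1), (1, 0)), but C strictly increases along every unbounded feasible direction, so there is no improving ray and the minimum is attained at a vertex.

x_1 = 3, x_2 = 5/2, minimum C = 531/2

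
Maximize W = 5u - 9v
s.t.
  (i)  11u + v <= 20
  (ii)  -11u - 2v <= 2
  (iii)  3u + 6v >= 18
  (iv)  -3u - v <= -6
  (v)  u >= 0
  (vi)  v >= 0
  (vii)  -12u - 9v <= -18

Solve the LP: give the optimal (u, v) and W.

Feasible corners and W = 5u - 9v:
  (34/21, 46/21) → W = -244/21
  (0, 20) → W = -180
  (6/5, 12/5) → W = -78/5
  (0, 6) → W = -54

The binding constraints are 11u + v = 20 and 3u + 6v = 18.
Solving simultaneously gives u = 34/21, v = 46/21.

u = 34/21, v = 46/21, maximum W = -244/21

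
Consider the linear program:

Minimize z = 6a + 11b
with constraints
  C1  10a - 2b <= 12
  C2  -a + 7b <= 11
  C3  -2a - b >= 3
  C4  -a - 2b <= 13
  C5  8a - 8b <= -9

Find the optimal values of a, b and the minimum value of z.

Feasible corners and z = 6a + 11b:
  (-32/15, 19/15) → z = 17/15
  (-113/9, -2/9) → z = -700/9
  (-11/8, -1/4) → z = -11
  (-61/12, -95/24) → z = -1777/24

At the optimal vertex, -a + 7b = 11 and -a - 2b = 13.
Solving simultaneously gives a = -113/9, b = -2/9.

a = -113/9, b = -2/9, minimum z = -700/9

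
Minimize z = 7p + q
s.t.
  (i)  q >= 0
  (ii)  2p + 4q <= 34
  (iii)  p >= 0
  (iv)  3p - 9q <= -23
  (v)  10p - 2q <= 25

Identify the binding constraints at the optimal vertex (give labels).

(iii) and (iv)

Extreme points and z = 7p + q:
  (0, 17/2) → z = 17/2
  (42/11, 145/22) → z = 733/22
  (0, 23/9) → z = 23/9
  (271/84, 305/84) → z = 367/14

The minimum is at (0, 23/9). Substituting into each constraint, equality holds for (iii) and (iv); the remaining constraints have slack.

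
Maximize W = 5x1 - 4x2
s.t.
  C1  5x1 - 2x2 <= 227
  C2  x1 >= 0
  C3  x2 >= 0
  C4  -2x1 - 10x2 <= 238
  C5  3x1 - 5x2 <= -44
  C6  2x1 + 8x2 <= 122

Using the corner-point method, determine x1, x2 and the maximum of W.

Extreme points and W = 5x1 - 4x2:
  (0, 44/5) → W = -176/5
  (0, 61/4) → W = -61
  (129/17, 227/17) → W = -263/17

x1 = 129/17, x2 = 227/17, maximum W = -263/17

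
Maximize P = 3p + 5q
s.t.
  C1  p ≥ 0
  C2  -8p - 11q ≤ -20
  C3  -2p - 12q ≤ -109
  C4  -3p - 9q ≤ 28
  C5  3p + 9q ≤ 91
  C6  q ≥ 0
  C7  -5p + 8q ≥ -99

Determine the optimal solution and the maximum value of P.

Extreme points and P = 3p + 5q:
  (0, 109/12) → P = 545/12
  (0, 91/9) → P = 455/9
  (37/6, 145/18) → P = 529/9

p = 37/6, q = 145/18, maximum P = 529/9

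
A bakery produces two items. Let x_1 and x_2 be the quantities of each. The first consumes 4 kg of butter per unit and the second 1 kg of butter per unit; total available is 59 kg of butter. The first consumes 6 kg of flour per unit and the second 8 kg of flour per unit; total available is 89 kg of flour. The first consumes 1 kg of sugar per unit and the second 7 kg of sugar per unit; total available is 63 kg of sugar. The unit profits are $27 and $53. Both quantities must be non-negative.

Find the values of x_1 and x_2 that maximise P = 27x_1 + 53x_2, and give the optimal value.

x_1 = 7/2, x_2 = 17/2, maximum P = 545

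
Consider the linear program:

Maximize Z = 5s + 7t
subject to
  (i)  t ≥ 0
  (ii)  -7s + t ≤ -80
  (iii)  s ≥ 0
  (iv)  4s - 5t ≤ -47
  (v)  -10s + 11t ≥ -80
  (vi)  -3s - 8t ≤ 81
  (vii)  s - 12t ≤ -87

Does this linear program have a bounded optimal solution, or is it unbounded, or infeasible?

unbounded

From the feasible point (447/31, 649/31), moving in the direction (11, 10) keeps every constraint satisfied while Z increases without bound.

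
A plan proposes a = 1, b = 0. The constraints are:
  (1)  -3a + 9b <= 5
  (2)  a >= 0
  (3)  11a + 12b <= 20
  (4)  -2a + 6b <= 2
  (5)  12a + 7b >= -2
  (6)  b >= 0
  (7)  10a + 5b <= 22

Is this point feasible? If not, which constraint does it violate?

(1): -3 ≤ 5 ✓
(2): 1 ≥ 0 ✓
(3): 11 ≤ 20 ✓
(4): -2 ≤ 2 ✓
(5): 12 ≥ -2 ✓
(6): 0 ≥ 0 ✓
(7): 10 ≤ 22 ✓

feasible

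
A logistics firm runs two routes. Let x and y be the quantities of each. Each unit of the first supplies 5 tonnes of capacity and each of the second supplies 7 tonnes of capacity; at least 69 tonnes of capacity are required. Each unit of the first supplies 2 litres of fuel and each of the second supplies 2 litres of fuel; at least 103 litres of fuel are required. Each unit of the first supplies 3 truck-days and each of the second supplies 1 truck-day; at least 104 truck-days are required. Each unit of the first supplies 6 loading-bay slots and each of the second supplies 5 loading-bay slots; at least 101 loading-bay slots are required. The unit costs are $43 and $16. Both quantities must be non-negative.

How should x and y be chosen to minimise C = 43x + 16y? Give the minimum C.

x = 105/4, y = 101/4, minimum C = 6131/4

Corner points and C = 43x + 16y:
  (0, 104) → C = 1664
  (103/2, 0) → C = 4429/2
  (105/4, 101/4) → C = 6131/4
The feasible region is unbounded (it extends along (0, 1), (1, 0)), but C strictly increases along every unbounded feasible direction, so there is no improving ray and the minimum is attained at a vertex.

The binding constraints are 2x + 2y = 103 and 3x + y = 104.
Solving simultaneously gives x = 105/4, y = 101/4.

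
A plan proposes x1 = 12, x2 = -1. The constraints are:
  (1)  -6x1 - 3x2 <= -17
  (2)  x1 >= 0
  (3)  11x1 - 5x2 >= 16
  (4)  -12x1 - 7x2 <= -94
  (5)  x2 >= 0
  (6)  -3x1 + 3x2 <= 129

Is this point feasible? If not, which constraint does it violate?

not feasible — violates (5)

Constraint (5): x2 = -1, which is not ≥ 0. All other constraints are satisfied.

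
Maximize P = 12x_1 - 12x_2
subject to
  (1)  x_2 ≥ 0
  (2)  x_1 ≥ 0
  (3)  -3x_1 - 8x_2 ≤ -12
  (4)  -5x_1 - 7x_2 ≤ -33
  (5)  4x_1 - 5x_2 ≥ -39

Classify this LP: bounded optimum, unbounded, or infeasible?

From the feasible point (33/5, 0), moving in the direction (5, 4) keeps every constraint satisfied while P increases without bound.

unbounded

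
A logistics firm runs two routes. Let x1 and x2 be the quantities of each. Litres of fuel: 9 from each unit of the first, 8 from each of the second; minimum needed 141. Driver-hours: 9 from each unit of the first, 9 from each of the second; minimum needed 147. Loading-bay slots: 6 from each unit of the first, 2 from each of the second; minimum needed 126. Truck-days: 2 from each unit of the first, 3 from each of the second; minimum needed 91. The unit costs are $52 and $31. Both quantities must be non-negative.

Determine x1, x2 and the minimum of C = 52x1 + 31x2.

Extreme points and C = 52x1 + 31x2:
  (0, 63) → C = 1953
  (91/2, 0) → C = 2366
  (14, 21) → C = 1379
The feasible region is unbounded (it extends along (0, 1), (1, 0)), but C strictly increases along every unbounded feasible direction, so there is no improving ray and the minimum is attained at a vertex.

At the optimal vertex, 6x1 + 2x2 = 126 and 2x1 + 3x2 = 91.
Solving simultaneously gives x1 = 14, x2 = 21.

x1 = 14, x2 = 21, minimum C = 1379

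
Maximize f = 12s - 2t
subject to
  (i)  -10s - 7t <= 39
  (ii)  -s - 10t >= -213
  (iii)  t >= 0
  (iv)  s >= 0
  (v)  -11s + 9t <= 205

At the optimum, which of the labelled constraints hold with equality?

Corner points and f = 12s - 2t:
  (213, 0) → f = 2556
  (0, 213/10) → f = -213/5
  (0, 0) → f = 0

The maximum is at (213, 0). Substituting into each constraint, equality holds for (ii) and (iii); the remaining constraints have slack.

(ii) and (iii)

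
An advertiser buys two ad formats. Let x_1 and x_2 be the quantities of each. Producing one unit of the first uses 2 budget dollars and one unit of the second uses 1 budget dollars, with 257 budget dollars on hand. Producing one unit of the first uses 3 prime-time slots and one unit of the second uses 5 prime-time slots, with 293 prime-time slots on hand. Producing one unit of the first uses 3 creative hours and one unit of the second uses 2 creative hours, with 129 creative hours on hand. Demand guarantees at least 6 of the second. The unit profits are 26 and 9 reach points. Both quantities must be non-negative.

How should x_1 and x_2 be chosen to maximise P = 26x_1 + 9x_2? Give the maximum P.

x_1 = 39, x_2 = 6, maximum P = 1068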